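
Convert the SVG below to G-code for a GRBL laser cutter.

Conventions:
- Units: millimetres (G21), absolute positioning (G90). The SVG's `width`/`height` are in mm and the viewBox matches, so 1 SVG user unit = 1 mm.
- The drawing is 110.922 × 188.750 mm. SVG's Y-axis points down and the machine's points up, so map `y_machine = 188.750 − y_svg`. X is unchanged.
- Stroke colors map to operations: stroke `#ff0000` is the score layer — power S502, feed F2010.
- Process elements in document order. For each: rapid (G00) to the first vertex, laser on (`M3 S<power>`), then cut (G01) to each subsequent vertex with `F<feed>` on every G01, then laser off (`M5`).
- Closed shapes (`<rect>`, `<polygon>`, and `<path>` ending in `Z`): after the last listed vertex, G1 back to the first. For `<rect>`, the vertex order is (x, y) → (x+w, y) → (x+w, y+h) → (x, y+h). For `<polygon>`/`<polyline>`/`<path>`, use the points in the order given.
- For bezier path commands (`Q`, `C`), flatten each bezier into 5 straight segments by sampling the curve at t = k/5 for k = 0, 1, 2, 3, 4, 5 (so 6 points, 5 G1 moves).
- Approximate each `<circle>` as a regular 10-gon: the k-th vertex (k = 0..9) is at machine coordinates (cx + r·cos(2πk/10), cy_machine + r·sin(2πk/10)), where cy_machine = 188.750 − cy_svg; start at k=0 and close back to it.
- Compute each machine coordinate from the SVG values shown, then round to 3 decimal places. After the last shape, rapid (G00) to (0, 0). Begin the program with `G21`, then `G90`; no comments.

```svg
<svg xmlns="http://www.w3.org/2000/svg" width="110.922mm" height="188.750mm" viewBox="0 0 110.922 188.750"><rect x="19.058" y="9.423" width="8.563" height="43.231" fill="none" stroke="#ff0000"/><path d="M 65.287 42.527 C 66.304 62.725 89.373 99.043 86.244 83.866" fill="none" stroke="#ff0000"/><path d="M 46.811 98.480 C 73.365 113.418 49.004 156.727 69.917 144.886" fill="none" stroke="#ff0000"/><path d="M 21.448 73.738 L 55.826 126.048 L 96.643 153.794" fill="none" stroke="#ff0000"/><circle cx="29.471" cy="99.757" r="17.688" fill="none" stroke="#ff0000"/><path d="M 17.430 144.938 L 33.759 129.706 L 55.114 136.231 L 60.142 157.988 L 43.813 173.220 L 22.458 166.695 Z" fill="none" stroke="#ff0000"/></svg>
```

viewBox `0 0 110.922 188.750` with mm width/height → 1 unit = 1 mm. Flip: y_m = 188.750 − y_svg.

**Shape 1** — `<rect>` rectangle, stroke `#ff0000` → score (S502, F2010). Machine vertices: (19.058,179.327) → (27.621,179.327) → (27.621,136.096) → (19.058,136.096) → (19.058,179.327). Closed: final G1 returns to the first vertex.

**Shape 2** — `<path>` cubic bezier, stroke `#ff0000` → score (S502, F2010). Control points (SVG): P0=(65.287,42.527), P1=(66.304,62.725), P2=(89.373,99.043), P3=(86.244,83.866); sampled at t=k/5. Machine vertices: (65.287,146.223) → (68.157,132.711) → (74.004,118.575) → (80.512,107.062) → (85.364,101.416) → (86.244,104.884). Open path.

**Shape 3** — `<path>` cubic bezier, stroke `#ff0000` → score (S502, F2010). Control points (SVG): P0=(46.811,98.480), P1=(73.365,113.418), P2=(49.004,156.727), P3=(69.917,144.886); sampled at t=k/5. Machine vertices: (46.811,90.270) → (57.403,78.571) → (60.393,64.072) → (60.397,50.781) → (62.033,42.709) → (69.917,43.864). Open path.

**Shape 4** — `<path>` open polyline, stroke `#ff0000` → score (S502, F2010). Machine vertices: (21.448,115.012) → (55.826,62.702) → (96.643,34.956). Open path.

**Shape 5** — `<circle>` circle, stroke `#ff0000` → score (S502, F2010). Machine vertices: (47.159,88.993) → (43.781,99.390) → (34.937,105.815) → (24.005,105.815) → (15.161,99.390) → (11.783,88.993) → (15.161,78.596) → (24.005,72.171) → (34.937,72.171) → (43.781,78.596) → (47.159,88.993). Closed: final G1 returns to the first vertex.

**Shape 6** — `<path>` regular polygon, stroke `#ff0000` → score (S502, F2010). Machine vertices: (17.430,43.812) → (33.759,59.044) → (55.114,52.519) → (60.142,30.762) → (43.813,15.530) → (22.458,22.055) → (17.430,43.812). Closed: final G1 returns to the first vertex.

G21
G90
G00 X19.058 Y179.327
M3 S502
G01 X27.621 Y179.327 F2010
G01 X27.621 Y136.096 F2010
G01 X19.058 Y136.096 F2010
G01 X19.058 Y179.327 F2010
M5
G00 X65.287 Y146.223
M3 S502
G01 X68.157 Y132.711 F2010
G01 X74.004 Y118.575 F2010
G01 X80.512 Y107.062 F2010
G01 X85.364 Y101.416 F2010
G01 X86.244 Y104.884 F2010
M5
G00 X46.811 Y90.270
M3 S502
G01 X57.403 Y78.571 F2010
G01 X60.393 Y64.072 F2010
G01 X60.397 Y50.781 F2010
G01 X62.033 Y42.709 F2010
G01 X69.917 Y43.864 F2010
M5
G00 X21.448 Y115.012
M3 S502
G01 X55.826 Y62.702 F2010
G01 X96.643 Y34.956 F2010
M5
G00 X47.159 Y88.993
M3 S502
G01 X43.781 Y99.390 F2010
G01 X34.937 Y105.815 F2010
G01 X24.005 Y105.815 F2010
G01 X15.161 Y99.390 F2010
G01 X11.783 Y88.993 F2010
G01 X15.161 Y78.596 F2010
G01 X24.005 Y72.171 F2010
G01 X34.937 Y72.171 F2010
G01 X43.781 Y78.596 F2010
G01 X47.159 Y88.993 F2010
M5
G00 X17.430 Y43.812
M3 S502
G01 X33.759 Y59.044 F2010
G01 X55.114 Y52.519 F2010
G01 X60.142 Y30.762 F2010
G01 X43.813 Y15.530 F2010
G01 X22.458 Y22.055 F2010
G01 X17.430 Y43.812 F2010
M5
G00 X0.000 Y0.000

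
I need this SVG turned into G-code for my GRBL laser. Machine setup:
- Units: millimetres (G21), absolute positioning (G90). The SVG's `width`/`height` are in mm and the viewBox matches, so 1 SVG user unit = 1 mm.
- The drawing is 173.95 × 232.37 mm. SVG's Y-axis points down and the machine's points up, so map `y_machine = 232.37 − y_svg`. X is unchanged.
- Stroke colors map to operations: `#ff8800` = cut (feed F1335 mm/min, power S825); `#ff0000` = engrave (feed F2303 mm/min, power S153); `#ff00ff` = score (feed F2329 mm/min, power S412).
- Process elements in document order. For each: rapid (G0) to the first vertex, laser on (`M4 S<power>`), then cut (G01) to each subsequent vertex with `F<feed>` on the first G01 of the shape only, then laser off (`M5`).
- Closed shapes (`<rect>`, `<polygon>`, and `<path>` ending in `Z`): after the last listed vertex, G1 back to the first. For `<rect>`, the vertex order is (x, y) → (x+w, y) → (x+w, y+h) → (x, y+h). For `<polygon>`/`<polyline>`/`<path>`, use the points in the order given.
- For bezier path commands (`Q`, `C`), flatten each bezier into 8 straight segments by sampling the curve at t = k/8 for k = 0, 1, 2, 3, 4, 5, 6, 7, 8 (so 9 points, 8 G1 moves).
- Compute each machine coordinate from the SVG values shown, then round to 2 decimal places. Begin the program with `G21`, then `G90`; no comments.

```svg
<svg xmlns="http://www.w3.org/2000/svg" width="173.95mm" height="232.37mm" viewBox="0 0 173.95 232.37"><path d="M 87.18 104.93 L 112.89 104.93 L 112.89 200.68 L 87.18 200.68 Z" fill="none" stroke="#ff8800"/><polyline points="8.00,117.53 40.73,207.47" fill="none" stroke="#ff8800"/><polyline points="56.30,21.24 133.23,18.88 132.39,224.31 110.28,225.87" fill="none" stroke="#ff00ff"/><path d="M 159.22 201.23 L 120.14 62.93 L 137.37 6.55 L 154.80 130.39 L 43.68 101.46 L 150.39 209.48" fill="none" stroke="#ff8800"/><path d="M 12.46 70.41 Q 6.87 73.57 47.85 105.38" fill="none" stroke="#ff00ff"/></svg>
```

viewBox `0 0 173.95 232.37` with mm width/height → 1 unit = 1 mm. Flip: y_m = 232.37 − y_svg.

**Shape 1** — `<path>` rectangle, stroke `#ff8800` → cut (S825, F1335). Machine vertices: (87.18,127.44) → (112.89,127.44) → (112.89,31.69) → (87.18,31.69) → (87.18,127.44). Closed: final G1 returns to the first vertex.

**Shape 2** — `<polyline>` line segment, stroke `#ff8800` → cut (S825, F1335). Machine vertices: (8.00,114.84) → (40.73,24.90). Open path.

**Shape 3** — `<polyline>` open polyline, stroke `#ff00ff` → score (S412, F2329). Machine vertices: (56.30,211.13) → (133.23,213.49) → (132.39,8.06) → (110.28,6.50). Open path.

**Shape 4** — `<path>` open polyline, stroke `#ff8800` → cut (S825, F1335). Machine vertices: (159.22,31.14) → (120.14,169.44) → (137.37,225.82) → (154.80,101.98) → (43.68,130.91) → (150.39,22.89). Open path.

**Shape 5** — `<path>` quadratic bezier, stroke `#ff00ff` → score (S412, F2329). Control points (SVG): P0=(12.46,70.41), P1=(6.87,73.57), P2=(47.85,105.38); sampled at t=k/8. Machine vertices: (12.46,161.96) → (11.79,160.72) → (12.58,158.59) → (14.82,155.56) → (18.51,151.64) → (23.66,146.82) → (30.27,141.10) → (38.33,134.49) → (47.85,126.99). Open path.

G21
G90
G0 X87.18 Y127.44
M4 S825
G01 X112.89 Y127.44 F1335
G01 X112.89 Y31.69
G01 X87.18 Y31.69
G01 X87.18 Y127.44
M5
G0 X8.00 Y114.84
M4 S825
G01 X40.73 Y24.90 F1335
M5
G0 X56.30 Y211.13
M4 S412
G01 X133.23 Y213.49 F2329
G01 X132.39 Y8.06
G01 X110.28 Y6.50
M5
G0 X159.22 Y31.14
M4 S825
G01 X120.14 Y169.44 F1335
G01 X137.37 Y225.82
G01 X154.80 Y101.98
G01 X43.68 Y130.91
G01 X150.39 Y22.89
M5
G0 X12.46 Y161.96
M4 S412
G01 X11.79 Y160.72 F2329
G01 X12.58 Y158.59
G01 X14.82 Y155.56
G01 X18.51 Y151.64
G01 X23.66 Y146.82
G01 X30.27 Y141.10
G01 X38.33 Y134.49
G01 X47.85 Y126.99
M5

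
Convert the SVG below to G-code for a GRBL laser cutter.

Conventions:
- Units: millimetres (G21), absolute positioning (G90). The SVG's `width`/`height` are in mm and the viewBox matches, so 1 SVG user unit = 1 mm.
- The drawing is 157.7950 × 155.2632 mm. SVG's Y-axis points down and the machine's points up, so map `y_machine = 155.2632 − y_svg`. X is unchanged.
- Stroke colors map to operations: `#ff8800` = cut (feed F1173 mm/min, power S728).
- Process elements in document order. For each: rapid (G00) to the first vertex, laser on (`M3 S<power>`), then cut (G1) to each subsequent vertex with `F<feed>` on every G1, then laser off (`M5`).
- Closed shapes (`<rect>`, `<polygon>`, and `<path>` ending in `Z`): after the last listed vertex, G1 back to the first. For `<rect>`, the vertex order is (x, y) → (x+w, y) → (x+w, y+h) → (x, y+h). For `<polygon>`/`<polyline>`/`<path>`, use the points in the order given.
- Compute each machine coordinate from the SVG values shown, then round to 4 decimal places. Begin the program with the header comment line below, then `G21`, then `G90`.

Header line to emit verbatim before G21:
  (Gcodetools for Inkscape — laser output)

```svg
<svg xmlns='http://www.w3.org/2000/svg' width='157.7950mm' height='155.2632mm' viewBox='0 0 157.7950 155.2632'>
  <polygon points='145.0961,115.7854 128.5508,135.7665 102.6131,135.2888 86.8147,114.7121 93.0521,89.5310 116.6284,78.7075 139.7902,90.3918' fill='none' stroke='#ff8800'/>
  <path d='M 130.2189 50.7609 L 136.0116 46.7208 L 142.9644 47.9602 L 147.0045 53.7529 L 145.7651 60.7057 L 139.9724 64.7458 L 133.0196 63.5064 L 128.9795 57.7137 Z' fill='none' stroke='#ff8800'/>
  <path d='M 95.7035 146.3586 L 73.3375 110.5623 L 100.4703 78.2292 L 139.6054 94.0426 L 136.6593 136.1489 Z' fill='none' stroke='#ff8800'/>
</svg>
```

(Gcodetools for Inkscape — laser output)
G21
G90
G00 X145.0961 Y39.4778
M3 S728
G1 X128.5508 Y19.4967 F1173
G1 X102.6131 Y19.9744 F1173
G1 X86.8147 Y40.5511 F1173
G1 X93.0521 Y65.7322 F1173
G1 X116.6284 Y76.5557 F1173
G1 X139.7902 Y64.8714 F1173
G1 X145.0961 Y39.4778 F1173
M5
G00 X130.2189 Y104.5023
M3 S728
G1 X136.0116 Y108.5424 F1173
G1 X142.9644 Y107.3030 F1173
G1 X147.0045 Y101.5103 F1173
G1 X145.7651 Y94.5575 F1173
G1 X139.9724 Y90.5174 F1173
G1 X133.0196 Y91.7568 F1173
G1 X128.9795 Y97.5495 F1173
G1 X130.2189 Y104.5023 F1173
M5
G00 X95.7035 Y8.9046
M3 S728
G1 X73.3375 Y44.7009 F1173
G1 X100.4703 Y77.0340 F1173
G1 X139.6054 Y61.2206 F1173
G1 X136.6593 Y19.1143 F1173
G1 X95.7035 Y8.9046 F1173
M5

viewBox `0 0 157.7950 155.2632` with mm width/height → 1 unit = 1 mm. Flip: y_m = 155.2632 − y_svg.

**Shape 1** — `<polygon>` regular polygon, stroke `#ff8800` → cut (S728, F1173). Machine vertices: (145.0961,39.4778) → (128.5508,19.4967) → (102.6131,19.9744) → (86.8147,40.5511) → (93.0521,65.7322) → (116.6284,76.5557) → (139.7902,64.8714) → (145.0961,39.4778). Closed: final G1 returns to the first vertex.

**Shape 2** — `<path>` regular polygon, stroke `#ff8800` → cut (S728, F1173). Machine vertices: (130.2189,104.5023) → (136.0116,108.5424) → (142.9644,107.3030) → (147.0045,101.5103) → (145.7651,94.5575) → (139.9724,90.5174) → (133.0196,91.7568) → (128.9795,97.5495) → (130.2189,104.5023). Closed: final G1 returns to the first vertex.

**Shape 3** — `<path>` regular polygon, stroke `#ff8800` → cut (S728, F1173). Machine vertices: (95.7035,8.9046) → (73.3375,44.7009) → (100.4703,77.0340) → (139.6054,61.2206) → (136.6593,19.1143) → (95.7035,8.9046). Closed: final G1 returns to the first vertex.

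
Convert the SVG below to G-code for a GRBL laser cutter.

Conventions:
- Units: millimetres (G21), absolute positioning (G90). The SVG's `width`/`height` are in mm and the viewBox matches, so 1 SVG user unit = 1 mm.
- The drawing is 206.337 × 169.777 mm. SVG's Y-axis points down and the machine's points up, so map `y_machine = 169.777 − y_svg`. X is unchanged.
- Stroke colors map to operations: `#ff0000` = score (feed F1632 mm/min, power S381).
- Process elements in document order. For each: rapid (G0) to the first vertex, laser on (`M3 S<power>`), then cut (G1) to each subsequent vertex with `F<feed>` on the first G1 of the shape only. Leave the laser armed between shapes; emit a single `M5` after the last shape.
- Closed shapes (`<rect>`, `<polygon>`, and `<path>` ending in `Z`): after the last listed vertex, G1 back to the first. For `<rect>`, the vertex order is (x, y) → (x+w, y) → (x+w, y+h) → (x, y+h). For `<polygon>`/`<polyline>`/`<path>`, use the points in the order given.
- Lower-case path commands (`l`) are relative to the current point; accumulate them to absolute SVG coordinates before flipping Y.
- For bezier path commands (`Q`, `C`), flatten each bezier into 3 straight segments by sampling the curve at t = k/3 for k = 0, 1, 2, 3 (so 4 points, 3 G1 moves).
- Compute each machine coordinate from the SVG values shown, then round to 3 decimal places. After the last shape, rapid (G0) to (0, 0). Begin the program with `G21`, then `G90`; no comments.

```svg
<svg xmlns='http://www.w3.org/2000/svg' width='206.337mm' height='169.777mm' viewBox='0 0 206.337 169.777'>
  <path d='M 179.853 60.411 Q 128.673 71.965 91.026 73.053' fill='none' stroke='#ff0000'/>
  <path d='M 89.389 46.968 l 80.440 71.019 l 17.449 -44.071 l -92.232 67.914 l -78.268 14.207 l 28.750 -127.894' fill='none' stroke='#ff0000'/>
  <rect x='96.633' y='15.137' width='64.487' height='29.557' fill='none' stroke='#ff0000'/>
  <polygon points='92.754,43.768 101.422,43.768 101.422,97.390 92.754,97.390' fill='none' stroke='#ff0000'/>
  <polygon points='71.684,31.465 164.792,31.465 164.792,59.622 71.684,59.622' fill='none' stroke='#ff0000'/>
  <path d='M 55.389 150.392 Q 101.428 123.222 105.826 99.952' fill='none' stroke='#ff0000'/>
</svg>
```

viewBox `0 0 206.337 169.777` with mm width/height → 1 unit = 1 mm. Flip: y_m = 169.777 − y_svg.

**Shape 1** — `<path>` quadratic bezier, stroke `#ff0000` → score (S381, F1632). Control points (SVG): P0=(179.853,60.411), P1=(128.673,71.965), P2=(91.026,73.053); sampled at t=k/3. Machine vertices: (179.853,109.366) → (147.237,102.826) → (117.628,98.612) → (91.026,96.724). Open path.

**Shape 2** — `<path>` open polyline, stroke `#ff0000` → score (S381, F1632). Machine vertices: (89.389,122.809) → (169.829,51.790) → (187.278,95.861) → (95.046,27.947) → (16.778,13.740) → (45.528,141.634). Open path.

**Shape 3** — `<rect>` rectangle, stroke `#ff0000` → score (S381, F1632). Machine vertices: (96.633,154.640) → (161.120,154.640) → (161.120,125.083) → (96.633,125.083) → (96.633,154.640). Closed: final G1 returns to the first vertex.

**Shape 4** — `<polygon>` rectangle, stroke `#ff0000` → score (S381, F1632). Machine vertices: (92.754,126.009) → (101.422,126.009) → (101.422,72.387) → (92.754,72.387) → (92.754,126.009). Closed: final G1 returns to the first vertex.

**Shape 5** — `<polygon>` rectangle, stroke `#ff0000` → score (S381, F1632). Machine vertices: (71.684,138.312) → (164.792,138.312) → (164.792,110.155) → (71.684,110.155) → (71.684,138.312). Closed: final G1 returns to the first vertex.

**Shape 6** — `<path>` quadratic bezier, stroke `#ff0000` → score (S381, F1632). Control points (SVG): P0=(55.389,150.392), P1=(101.428,123.222), P2=(105.826,99.952); sampled at t=k/3. Machine vertices: (55.389,19.385) → (81.455,37.065) → (98.267,53.878) → (105.826,69.825). Open path.

G21
G90
G0 X179.853 Y109.366
M3 S381
G1 X147.237 Y102.826 F1632
G1 X117.628 Y98.612
G1 X91.026 Y96.724
G0 X89.389 Y122.809
M3 S381
G1 X169.829 Y51.790 F1632
G1 X187.278 Y95.861
G1 X95.046 Y27.947
G1 X16.778 Y13.740
G1 X45.528 Y141.634
G0 X96.633 Y154.640
M3 S381
G1 X161.120 Y154.640 F1632
G1 X161.120 Y125.083
G1 X96.633 Y125.083
G1 X96.633 Y154.640
G0 X92.754 Y126.009
M3 S381
G1 X101.422 Y126.009 F1632
G1 X101.422 Y72.387
G1 X92.754 Y72.387
G1 X92.754 Y126.009
G0 X71.684 Y138.312
M3 S381
G1 X164.792 Y138.312 F1632
G1 X164.792 Y110.155
G1 X71.684 Y110.155
G1 X71.684 Y138.312
G0 X55.389 Y19.385
M3 S381
G1 X81.455 Y37.065 F1632
G1 X98.267 Y53.878
G1 X105.826 Y69.825
M5
G0 X0.000 Y0.000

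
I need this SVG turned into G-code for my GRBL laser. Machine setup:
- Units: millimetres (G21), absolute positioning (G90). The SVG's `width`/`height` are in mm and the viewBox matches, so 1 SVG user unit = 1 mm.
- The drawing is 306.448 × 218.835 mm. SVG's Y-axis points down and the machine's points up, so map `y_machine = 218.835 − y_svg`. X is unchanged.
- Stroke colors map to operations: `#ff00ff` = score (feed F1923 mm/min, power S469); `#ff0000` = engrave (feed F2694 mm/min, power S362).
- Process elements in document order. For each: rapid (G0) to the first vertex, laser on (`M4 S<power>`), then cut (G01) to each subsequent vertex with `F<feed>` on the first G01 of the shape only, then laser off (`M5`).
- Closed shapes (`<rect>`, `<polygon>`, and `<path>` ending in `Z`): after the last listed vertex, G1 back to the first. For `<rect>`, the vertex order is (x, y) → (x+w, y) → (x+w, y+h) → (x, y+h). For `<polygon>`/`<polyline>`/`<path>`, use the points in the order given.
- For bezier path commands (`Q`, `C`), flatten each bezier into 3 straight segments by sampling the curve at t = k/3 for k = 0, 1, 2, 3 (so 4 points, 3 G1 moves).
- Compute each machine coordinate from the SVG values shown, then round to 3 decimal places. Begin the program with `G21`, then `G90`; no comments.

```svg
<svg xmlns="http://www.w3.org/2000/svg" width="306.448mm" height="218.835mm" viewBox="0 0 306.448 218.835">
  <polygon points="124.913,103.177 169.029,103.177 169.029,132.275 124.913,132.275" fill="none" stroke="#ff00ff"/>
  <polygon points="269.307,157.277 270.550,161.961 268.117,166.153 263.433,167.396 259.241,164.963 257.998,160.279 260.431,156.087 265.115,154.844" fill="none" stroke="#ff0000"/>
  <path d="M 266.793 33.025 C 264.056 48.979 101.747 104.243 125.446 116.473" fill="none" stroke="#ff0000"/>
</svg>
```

viewBox `0 0 306.448 218.835` with mm width/height → 1 unit = 1 mm. Flip: y_m = 218.835 − y_svg.

**Shape 1** — `<polygon>` rectangle, stroke `#ff00ff` → score (S469, F1923). Machine vertices: (124.913,115.658) → (169.029,115.658) → (169.029,86.560) → (124.913,86.560) → (124.913,115.658). Closed: final G1 returns to the first vertex.

**Shape 2** — `<polygon>` regular polygon, stroke `#ff0000` → engrave (S362, F2694). Machine vertices: (269.307,61.558) → (270.550,56.874) → (268.117,52.682) → (263.433,51.439) → (259.241,53.872) → (257.998,58.556) → (260.431,62.748) → (265.115,63.991) → (269.307,61.558). Closed: final G1 returns to the first vertex.

**Shape 3** — `<path>` cubic bezier, stroke `#ff0000` → engrave (S362, F2694). Control points (SVG): P0=(266.793,33.025), P1=(264.056,48.979), P2=(101.747,104.243), P3=(125.446,116.473); sampled at t=k/3. Machine vertices: (266.793,185.810) → (223.665,159.802) → (150.950,125.887) → (125.446,102.362). Open path.

G21
G90
G0 X124.913 Y115.658
M4 S469
G01 X169.029 Y115.658 F1923
G01 X169.029 Y86.560
G01 X124.913 Y86.560
G01 X124.913 Y115.658
M5
G0 X269.307 Y61.558
M4 S362
G01 X270.550 Y56.874 F2694
G01 X268.117 Y52.682
G01 X263.433 Y51.439
G01 X259.241 Y53.872
G01 X257.998 Y58.556
G01 X260.431 Y62.748
G01 X265.115 Y63.991
G01 X269.307 Y61.558
M5
G0 X266.793 Y185.810
M4 S362
G01 X223.665 Y159.802 F2694
G01 X150.950 Y125.887
G01 X125.446 Y102.362
M5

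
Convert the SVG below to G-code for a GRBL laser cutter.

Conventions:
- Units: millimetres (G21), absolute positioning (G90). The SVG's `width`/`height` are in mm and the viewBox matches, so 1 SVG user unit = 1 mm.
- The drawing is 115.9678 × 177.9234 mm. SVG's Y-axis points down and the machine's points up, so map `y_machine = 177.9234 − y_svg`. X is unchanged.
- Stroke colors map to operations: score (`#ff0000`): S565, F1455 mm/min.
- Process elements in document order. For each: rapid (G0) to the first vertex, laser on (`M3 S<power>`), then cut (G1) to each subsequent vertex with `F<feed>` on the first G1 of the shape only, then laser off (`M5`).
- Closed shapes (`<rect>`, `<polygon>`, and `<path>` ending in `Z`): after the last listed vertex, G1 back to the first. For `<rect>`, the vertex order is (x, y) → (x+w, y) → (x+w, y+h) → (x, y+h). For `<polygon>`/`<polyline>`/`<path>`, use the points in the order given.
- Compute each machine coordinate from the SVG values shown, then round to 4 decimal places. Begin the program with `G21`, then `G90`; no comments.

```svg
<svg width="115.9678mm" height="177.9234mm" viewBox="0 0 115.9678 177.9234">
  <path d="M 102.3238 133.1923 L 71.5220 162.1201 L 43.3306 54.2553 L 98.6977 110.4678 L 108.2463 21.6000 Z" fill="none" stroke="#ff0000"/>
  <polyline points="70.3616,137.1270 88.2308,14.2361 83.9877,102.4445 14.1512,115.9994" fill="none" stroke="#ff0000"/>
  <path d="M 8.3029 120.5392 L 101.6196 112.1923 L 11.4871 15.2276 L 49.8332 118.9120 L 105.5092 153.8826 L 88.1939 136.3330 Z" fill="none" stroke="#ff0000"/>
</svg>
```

1 u = 1 mm; y_m = 177.9234 − y.

[1] `<path>` closed polygon, #ff0000→score S565 F1455: (102.3238,44.7311) → (71.5220,15.8033) → (43.3306,123.6681) → (98.6977,67.4556) → (108.2463,156.3234) → (102.3238,44.7311) (closed)

[2] `<polyline>` open polyline, #ff0000→score S565 F1455: (70.3616,40.7964) → (88.2308,163.6873) → (83.9877,75.4789) → (14.1512,61.9240)

[3] `<path>` closed polygon, #ff0000→score S565 F1455: (8.3029,57.3842) → (101.6196,65.7311) → (11.4871,162.6958) → (49.8332,59.0114) → (105.5092,24.0408) → (88.1939,41.5904) → (8.3029,57.3842) (closed)

G21
G90
G0 X102.3238 Y44.7311
M3 S565
G1 X71.5220 Y15.8033 F1455
G1 X43.3306 Y123.6681
G1 X98.6977 Y67.4556
G1 X108.2463 Y156.3234
G1 X102.3238 Y44.7311
M5
G0 X70.3616 Y40.7964
M3 S565
G1 X88.2308 Y163.6873 F1455
G1 X83.9877 Y75.4789
G1 X14.1512 Y61.9240
M5
G0 X8.3029 Y57.3842
M3 S565
G1 X101.6196 Y65.7311 F1455
G1 X11.4871 Y162.6958
G1 X49.8332 Y59.0114
G1 X105.5092 Y24.0408
G1 X88.1939 Y41.5904
G1 X8.3029 Y57.3842
M5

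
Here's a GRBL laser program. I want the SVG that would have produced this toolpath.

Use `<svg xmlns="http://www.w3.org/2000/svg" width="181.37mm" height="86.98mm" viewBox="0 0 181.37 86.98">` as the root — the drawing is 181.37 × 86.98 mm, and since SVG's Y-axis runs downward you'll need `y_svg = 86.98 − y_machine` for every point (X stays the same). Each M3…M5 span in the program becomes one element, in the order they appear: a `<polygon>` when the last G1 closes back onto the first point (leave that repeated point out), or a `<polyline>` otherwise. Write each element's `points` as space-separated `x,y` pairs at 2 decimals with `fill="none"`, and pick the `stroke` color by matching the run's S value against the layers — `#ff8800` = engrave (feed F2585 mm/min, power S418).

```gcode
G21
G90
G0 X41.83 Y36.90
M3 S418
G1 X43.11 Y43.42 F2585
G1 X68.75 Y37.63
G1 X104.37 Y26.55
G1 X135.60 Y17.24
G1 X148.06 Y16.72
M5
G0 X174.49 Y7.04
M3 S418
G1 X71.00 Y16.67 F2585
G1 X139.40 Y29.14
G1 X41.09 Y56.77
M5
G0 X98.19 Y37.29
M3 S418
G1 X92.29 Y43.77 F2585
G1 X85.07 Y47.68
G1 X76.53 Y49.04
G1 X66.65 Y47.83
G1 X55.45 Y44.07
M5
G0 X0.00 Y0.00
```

<svg xmlns="http://www.w3.org/2000/svg" width="181.37mm" height="86.98mm" viewBox="0 0 181.37 86.98">
  <polyline points="41.83,50.08 43.11,43.56 68.75,49.35 104.37,60.43 135.60,69.74 148.06,70.26" fill="none" stroke="#ff8800"/>
  <polyline points="174.49,79.94 71.00,70.31 139.40,57.84 41.09,30.21" fill="none" stroke="#ff8800"/>
  <polyline points="98.19,49.69 92.29,43.21 85.07,39.30 76.53,37.94 66.65,39.15 55.45,42.91" fill="none" stroke="#ff8800"/>
</svg>

Each laser-on run becomes one SVG element. Flip Y back into SVG space with y_svg = 86.98 − y_machine. Every run uses S418, so all elements get stroke `#ff8800` (engrave).

Run 1: The run is open, so emit a `<polyline>` with points (Y-flipped): 41.83,50.08 43.11,43.56 68.75,49.35 104.37,60.43 135.60,69.74 148.06,70.26.

Run 2: The run is open, so emit a `<polyline>` with points (Y-flipped): 174.49,79.94 71.00,70.31 139.40,57.84 41.09,30.21.

Run 3: The run is open, so emit a `<polyline>` with points (Y-flipped): 98.19,49.69 92.29,43.21 85.07,39.30 76.53,37.94 66.65,39.15 55.45,42.91.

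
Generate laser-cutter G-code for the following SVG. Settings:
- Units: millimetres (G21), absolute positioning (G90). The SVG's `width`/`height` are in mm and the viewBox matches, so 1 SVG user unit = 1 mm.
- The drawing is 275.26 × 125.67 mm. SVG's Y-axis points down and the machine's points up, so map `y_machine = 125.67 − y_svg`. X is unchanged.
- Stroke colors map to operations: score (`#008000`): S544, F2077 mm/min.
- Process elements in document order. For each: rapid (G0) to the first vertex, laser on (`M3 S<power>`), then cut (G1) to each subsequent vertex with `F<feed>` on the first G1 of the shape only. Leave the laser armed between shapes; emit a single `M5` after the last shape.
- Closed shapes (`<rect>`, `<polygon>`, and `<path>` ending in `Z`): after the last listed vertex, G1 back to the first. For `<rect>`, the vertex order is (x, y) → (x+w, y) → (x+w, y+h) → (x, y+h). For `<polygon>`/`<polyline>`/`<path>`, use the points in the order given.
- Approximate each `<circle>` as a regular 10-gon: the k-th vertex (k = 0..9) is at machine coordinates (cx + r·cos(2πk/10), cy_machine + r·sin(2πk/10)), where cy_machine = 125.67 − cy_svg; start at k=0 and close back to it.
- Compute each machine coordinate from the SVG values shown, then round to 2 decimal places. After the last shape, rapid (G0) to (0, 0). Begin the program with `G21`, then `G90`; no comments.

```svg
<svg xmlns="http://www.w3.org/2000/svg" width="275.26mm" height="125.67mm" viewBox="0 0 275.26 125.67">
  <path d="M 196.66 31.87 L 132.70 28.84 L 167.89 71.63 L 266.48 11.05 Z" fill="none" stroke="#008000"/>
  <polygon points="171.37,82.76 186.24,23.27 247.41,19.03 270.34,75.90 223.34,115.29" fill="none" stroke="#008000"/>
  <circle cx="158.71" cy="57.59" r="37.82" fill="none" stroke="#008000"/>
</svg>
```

1 u = 1 mm; y_m = 125.67 − y.

[1] `<path>` closed polygon, #008000→score S544 F2077: (196.66,93.80) → (132.70,96.83) → (167.89,54.04) → (266.48,114.62) → (196.66,93.80) (closed)

[2] `<polygon>` regular polygon, #008000→score S544 F2077: (171.37,42.91) → (186.24,102.40) → (247.41,106.64) → (270.34,49.77) → (223.34,10.38) → (171.37,42.91) (closed)

[3] `<circle>` circle, #008000→score S544 F2077: (196.53,68.08) → (189.31,90.31) → (170.40,104.05) → (147.02,104.05) → (128.11,90.31) → (120.89,68.08) → (128.11,45.85) → (147.02,32.11) → (170.40,32.11) → (189.31,45.85) → (196.53,68.08) (closed)

G21
G90
G0 X196.66 Y93.80
M3 S544
G1 X132.70 Y96.83 F2077
G1 X167.89 Y54.04
G1 X266.48 Y114.62
G1 X196.66 Y93.80
G0 X171.37 Y42.91
M3 S544
G1 X186.24 Y102.40 F2077
G1 X247.41 Y106.64
G1 X270.34 Y49.77
G1 X223.34 Y10.38
G1 X171.37 Y42.91
G0 X196.53 Y68.08
M3 S544
G1 X189.31 Y90.31 F2077
G1 X170.40 Y104.05
G1 X147.02 Y104.05
G1 X128.11 Y90.31
G1 X120.89 Y68.08
G1 X128.11 Y45.85
G1 X147.02 Y32.11
G1 X170.40 Y32.11
G1 X189.31 Y45.85
G1 X196.53 Y68.08
M5
G0 X0.00 Y0.00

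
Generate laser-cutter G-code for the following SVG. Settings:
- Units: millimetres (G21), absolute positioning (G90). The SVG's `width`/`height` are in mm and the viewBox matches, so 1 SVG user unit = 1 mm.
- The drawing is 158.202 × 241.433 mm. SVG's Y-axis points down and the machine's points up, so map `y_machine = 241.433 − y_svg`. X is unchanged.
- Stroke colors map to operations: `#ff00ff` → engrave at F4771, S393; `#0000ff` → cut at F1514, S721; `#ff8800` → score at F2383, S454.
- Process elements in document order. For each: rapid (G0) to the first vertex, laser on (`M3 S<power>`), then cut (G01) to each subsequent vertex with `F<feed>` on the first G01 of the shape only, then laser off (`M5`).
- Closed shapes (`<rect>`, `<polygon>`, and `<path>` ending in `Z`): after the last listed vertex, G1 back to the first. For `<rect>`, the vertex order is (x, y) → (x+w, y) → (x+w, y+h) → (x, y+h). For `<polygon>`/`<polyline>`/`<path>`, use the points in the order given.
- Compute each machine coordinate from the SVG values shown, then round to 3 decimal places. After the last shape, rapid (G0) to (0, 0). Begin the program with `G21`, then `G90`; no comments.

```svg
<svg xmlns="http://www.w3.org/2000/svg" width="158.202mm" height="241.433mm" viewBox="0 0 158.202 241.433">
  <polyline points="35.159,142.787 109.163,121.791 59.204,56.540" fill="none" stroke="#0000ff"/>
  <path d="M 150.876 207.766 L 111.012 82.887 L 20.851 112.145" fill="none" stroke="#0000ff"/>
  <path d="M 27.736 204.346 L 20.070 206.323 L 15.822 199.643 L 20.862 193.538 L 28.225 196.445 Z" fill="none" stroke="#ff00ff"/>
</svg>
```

G21
G90
G0 X35.159 Y98.646
M3 S721
G01 X109.163 Y119.642 F1514
G01 X59.204 Y184.893
M5
G0 X150.876 Y33.667
M3 S721
G01 X111.012 Y158.546 F1514
G01 X20.851 Y129.288
M5
G0 X27.736 Y37.087
M3 S393
G01 X20.070 Y35.110 F4771
G01 X15.822 Y41.790
G01 X20.862 Y47.895
G01 X28.225 Y44.988
G01 X27.736 Y37.087
M5
G0 X0.000 Y0.000

1 u = 1 mm; y_m = 241.433 − y.

[1] `<polyline>` open polyline, #0000ff→cut S721 F1514: (35.159,98.646) → (109.163,119.642) → (59.204,184.893)

[2] `<path>` open polyline, #0000ff→cut S721 F1514: (150.876,33.667) → (111.012,158.546) → (20.851,129.288)

[3] `<path>` regular polygon, #ff00ff→engrave S393 F4771: (27.736,37.087) → (20.070,35.110) → (15.822,41.790) → (20.862,47.895) → (28.225,44.988) → (27.736,37.087) (closed)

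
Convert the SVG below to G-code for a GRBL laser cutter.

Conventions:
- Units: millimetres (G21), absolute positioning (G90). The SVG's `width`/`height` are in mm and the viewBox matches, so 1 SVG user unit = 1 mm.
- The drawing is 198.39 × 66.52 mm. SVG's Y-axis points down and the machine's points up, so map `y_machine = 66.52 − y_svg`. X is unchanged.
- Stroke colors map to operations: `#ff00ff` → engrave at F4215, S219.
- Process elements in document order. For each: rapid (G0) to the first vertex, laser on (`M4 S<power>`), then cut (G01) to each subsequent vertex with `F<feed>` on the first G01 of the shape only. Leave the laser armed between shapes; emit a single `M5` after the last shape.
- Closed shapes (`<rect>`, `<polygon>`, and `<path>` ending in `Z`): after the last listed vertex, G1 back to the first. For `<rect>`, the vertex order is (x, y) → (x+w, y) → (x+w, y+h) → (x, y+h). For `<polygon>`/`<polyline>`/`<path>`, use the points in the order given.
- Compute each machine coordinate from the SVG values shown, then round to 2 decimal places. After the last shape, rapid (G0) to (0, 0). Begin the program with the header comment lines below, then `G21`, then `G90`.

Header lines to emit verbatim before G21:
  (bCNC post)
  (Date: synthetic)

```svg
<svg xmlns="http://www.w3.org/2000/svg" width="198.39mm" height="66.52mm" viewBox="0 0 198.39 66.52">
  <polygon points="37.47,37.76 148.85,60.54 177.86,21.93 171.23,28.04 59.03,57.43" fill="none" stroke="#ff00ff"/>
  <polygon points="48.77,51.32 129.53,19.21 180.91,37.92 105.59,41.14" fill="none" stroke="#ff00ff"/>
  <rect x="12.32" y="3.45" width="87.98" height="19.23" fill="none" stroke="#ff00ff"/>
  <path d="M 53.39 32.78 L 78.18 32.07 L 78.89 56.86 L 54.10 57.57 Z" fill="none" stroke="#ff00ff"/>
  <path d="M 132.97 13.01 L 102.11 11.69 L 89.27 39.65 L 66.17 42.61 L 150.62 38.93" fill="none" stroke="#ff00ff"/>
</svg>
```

(bCNC post)
(Date: synthetic)
G21
G90
G0 X37.47 Y28.76
M4 S219
G01 X148.85 Y5.98 F4215
G01 X177.86 Y44.59
G01 X171.23 Y38.48
G01 X59.03 Y9.09
G01 X37.47 Y28.76
G0 X48.77 Y15.20
M4 S219
G01 X129.53 Y47.31 F4215
G01 X180.91 Y28.60
G01 X105.59 Y25.38
G01 X48.77 Y15.20
G0 X12.32 Y63.07
M4 S219
G01 X100.30 Y63.07 F4215
G01 X100.30 Y43.84
G01 X12.32 Y43.84
G01 X12.32 Y63.07
G0 X53.39 Y33.74
M4 S219
G01 X78.18 Y34.45 F4215
G01 X78.89 Y9.66
G01 X54.10 Y8.95
G01 X53.39 Y33.74
G0 X132.97 Y53.51
M4 S219
G01 X102.11 Y54.83 F4215
G01 X89.27 Y26.87
G01 X66.17 Y23.91
G01 X150.62 Y27.59
M5
G0 X0.00 Y0.00

1 u = 1 mm; y_m = 66.52 − y.

[1] `<polygon>` closed polygon, #ff00ff→engrave S219 F4215: (37.47,28.76) → (148.85,5.98) → (177.86,44.59) → (171.23,38.48) → (59.03,9.09) → (37.47,28.76) (closed)

[2] `<polygon>` closed polygon, #ff00ff→engrave S219 F4215: (48.77,15.20) → (129.53,47.31) → (180.91,28.60) → (105.59,25.38) → (48.77,15.20) (closed)

[3] `<rect>` rectangle, #ff00ff→engrave S219 F4215: (12.32,63.07) → (100.30,63.07) → (100.30,43.84) → (12.32,43.84) → (12.32,63.07) (closed)

[4] `<path>` regular polygon, #ff00ff→engrave S219 F4215: (53.39,33.74) → (78.18,34.45) → (78.89,9.66) → (54.10,8.95) → (53.39,33.74) (closed)

[5] `<path>` open polyline, #ff00ff→engrave S219 F4215: (132.97,53.51) → (102.11,54.83) → (89.27,26.87) → (66.17,23.91) → (150.62,27.59)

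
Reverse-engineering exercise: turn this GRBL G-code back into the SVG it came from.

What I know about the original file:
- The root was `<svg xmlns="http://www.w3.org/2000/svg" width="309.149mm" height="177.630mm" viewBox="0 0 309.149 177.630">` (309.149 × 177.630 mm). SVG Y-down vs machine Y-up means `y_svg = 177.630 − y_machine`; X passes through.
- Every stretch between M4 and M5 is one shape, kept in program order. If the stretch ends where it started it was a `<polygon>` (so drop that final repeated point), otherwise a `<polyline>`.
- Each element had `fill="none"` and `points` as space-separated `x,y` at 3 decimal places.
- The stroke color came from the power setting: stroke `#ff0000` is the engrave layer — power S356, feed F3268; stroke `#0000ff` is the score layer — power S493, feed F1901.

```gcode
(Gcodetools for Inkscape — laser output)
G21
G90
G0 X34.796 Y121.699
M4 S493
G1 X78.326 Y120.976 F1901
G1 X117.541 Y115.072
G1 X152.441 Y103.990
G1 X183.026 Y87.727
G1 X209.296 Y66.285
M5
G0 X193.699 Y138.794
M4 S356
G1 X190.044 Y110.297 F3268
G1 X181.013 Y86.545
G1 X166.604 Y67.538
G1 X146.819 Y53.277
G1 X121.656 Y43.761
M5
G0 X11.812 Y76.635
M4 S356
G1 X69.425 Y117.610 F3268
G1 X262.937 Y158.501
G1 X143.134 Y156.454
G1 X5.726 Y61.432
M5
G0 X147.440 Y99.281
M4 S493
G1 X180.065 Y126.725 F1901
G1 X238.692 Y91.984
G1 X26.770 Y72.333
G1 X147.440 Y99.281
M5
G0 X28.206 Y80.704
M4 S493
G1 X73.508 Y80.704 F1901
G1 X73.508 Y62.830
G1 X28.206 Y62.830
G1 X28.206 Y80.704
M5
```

y_svg = 177.630 − y_m.

[1] S493→`#0000ff` (score); open run; points: 34.796,55.931 78.326,56.654 117.541,62.558 152.441,73.640 183.026,89.903 209.296,111.345

[2] S356→`#ff0000` (engrave); open run; points: 193.699,38.836 190.044,67.333 181.013,91.085 166.604,110.092 146.819,124.353 121.656,133.869

[3] S356→`#ff0000` (engrave); open run; points: 11.812,100.995 69.425,60.020 262.937,19.129 143.134,21.176 5.726,116.198

[4] S493→`#0000ff` (score); closed run; points: 147.440,78.349 180.065,50.905 238.692,85.646 26.770,105.297

[5] S493→`#0000ff` (score); closed run; points: 28.206,96.926 73.508,96.926 73.508,114.800 28.206,114.800

<svg xmlns="http://www.w3.org/2000/svg" width="309.149mm" height="177.630mm" viewBox="0 0 309.149 177.630">
  <polyline points="34.796,55.931 78.326,56.654 117.541,62.558 152.441,73.640 183.026,89.903 209.296,111.345" fill="none" stroke="#0000ff"/>
  <polyline points="193.699,38.836 190.044,67.333 181.013,91.085 166.604,110.092 146.819,124.353 121.656,133.869" fill="none" stroke="#ff0000"/>
  <polyline points="11.812,100.995 69.425,60.020 262.937,19.129 143.134,21.176 5.726,116.198" fill="none" stroke="#ff0000"/>
  <polygon points="147.440,78.349 180.065,50.905 238.692,85.646 26.770,105.297" fill="none" stroke="#0000ff"/>
  <polygon points="28.206,96.926 73.508,96.926 73.508,114.800 28.206,114.800" fill="none" stroke="#0000ff"/>
</svg>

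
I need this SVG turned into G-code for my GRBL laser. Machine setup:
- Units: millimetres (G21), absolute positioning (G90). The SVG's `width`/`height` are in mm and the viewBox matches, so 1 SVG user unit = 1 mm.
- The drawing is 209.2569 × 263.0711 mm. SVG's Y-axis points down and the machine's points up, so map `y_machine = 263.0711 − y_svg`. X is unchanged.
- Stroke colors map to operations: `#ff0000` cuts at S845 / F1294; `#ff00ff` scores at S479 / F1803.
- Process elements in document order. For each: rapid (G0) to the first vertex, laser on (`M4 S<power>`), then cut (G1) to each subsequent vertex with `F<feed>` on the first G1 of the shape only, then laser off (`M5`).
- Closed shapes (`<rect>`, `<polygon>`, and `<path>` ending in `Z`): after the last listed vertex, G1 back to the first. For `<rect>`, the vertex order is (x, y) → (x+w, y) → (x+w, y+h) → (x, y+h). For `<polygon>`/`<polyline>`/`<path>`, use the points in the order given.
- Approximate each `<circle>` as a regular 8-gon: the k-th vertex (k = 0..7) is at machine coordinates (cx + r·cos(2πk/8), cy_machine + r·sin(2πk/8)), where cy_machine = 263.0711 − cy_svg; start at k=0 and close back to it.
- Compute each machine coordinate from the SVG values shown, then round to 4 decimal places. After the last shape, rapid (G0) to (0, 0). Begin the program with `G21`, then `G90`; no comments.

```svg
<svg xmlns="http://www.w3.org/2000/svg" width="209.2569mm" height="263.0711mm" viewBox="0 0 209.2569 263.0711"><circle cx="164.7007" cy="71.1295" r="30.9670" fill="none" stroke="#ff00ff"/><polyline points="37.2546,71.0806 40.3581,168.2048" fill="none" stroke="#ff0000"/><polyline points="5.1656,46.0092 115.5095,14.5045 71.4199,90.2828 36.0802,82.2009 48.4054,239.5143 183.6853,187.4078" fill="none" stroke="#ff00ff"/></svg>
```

Since the viewBox matches the mm dimensions, user units are millimetres directly. The only transform is the Y-flip y_m = 263.0711 − y_svg.

Shape 1 is a circle drawn with `<circle>`. Its stroke #ff00ff means score at S479, F1803. After flipping Y the toolpath is (195.6677,191.9416) → (186.5977,213.8386) → (164.7007,222.9086) → (142.8037,213.8386) → (133.7337,191.9416) → (142.8037,170.0446) → (164.7007,160.9746) → (186.5977,170.0446) → (195.6677,191.9416), returning to the start.

Shape 2 is a line segment drawn with `<polyline>`. Its stroke #ff0000 means cut at S845, F1294. After flipping Y the toolpath is (37.2546,191.9905) → (40.3581,94.8663).

Shape 3 is a open polyline drawn with `<polyline>`. Its stroke #ff00ff means score at S479, F1803. After flipping Y the toolpath is (5.1656,217.0619) → (115.5095,248.5666) → (71.4199,172.7883) → (36.0802,180.8702) → (48.4054,23.5568) → (183.6853,75.6633).

G21
G90
G0 X195.6677 Y191.9416
M4 S479
G1 X186.5977 Y213.8386 F1803
G1 X164.7007 Y222.9086
G1 X142.8037 Y213.8386
G1 X133.7337 Y191.9416
G1 X142.8037 Y170.0446
G1 X164.7007 Y160.9746
G1 X186.5977 Y170.0446
G1 X195.6677 Y191.9416
M5
G0 X37.2546 Y191.9905
M4 S845
G1 X40.3581 Y94.8663 F1294
M5
G0 X5.1656 Y217.0619
M4 S479
G1 X115.5095 Y248.5666 F1803
G1 X71.4199 Y172.7883
G1 X36.0802 Y180.8702
G1 X48.4054 Y23.5568
G1 X183.6853 Y75.6633
M5
G0 X0.0000 Y0.0000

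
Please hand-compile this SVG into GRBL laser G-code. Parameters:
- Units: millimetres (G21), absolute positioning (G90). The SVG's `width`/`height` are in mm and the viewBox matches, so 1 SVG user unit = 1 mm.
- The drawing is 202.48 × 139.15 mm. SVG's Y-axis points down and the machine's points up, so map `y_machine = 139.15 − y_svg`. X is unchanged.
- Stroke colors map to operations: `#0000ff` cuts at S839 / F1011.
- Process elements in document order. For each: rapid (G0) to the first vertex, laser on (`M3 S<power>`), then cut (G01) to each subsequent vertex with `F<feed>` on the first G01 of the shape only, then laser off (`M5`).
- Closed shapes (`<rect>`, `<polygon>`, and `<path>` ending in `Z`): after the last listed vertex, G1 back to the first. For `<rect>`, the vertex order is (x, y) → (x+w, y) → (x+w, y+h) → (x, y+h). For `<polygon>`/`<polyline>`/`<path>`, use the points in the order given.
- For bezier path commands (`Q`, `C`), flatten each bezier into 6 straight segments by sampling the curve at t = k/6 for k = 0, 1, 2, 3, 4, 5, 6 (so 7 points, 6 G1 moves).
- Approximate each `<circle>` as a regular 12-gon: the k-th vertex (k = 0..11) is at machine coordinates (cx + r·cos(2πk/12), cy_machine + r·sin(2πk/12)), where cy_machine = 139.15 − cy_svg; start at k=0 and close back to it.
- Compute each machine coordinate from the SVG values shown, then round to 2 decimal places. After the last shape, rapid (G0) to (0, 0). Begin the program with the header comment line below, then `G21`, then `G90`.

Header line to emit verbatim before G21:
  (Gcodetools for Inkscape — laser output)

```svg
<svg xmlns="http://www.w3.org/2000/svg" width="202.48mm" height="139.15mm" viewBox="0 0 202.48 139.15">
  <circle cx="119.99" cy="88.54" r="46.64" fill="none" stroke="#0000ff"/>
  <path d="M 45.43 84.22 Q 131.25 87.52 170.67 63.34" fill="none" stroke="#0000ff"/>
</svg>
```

(Gcodetools for Inkscape — laser output)
G21
G90
G0 X166.63 Y50.61
M3 S839
G01 X160.38 Y73.93 F1011
G01 X143.31 Y91.00
G01 X119.99 Y97.25
G01 X96.67 Y91.00
G01 X79.60 Y73.93
G01 X73.35 Y50.61
G01 X79.60 Y27.29
G01 X96.67 Y10.22
G01 X119.99 Y3.97
G01 X143.31 Y10.22
G01 X160.38 Y27.29
G01 X166.63 Y50.61
M5
G0 X45.43 Y54.93
M3 S839
G01 X72.75 Y54.59 F1011
G01 X97.49 Y55.78
G01 X119.65 Y58.50
G01 X139.23 Y62.74
G01 X156.24 Y68.51
G01 X170.67 Y75.81
M5
G0 X0.00 Y0.00

viewBox `0 0 202.48 139.15` with mm width/height → 1 unit = 1 mm. Flip: y_m = 139.15 − y_svg.

**Shape 1** — `<circle>` circle, stroke `#0000ff` → cut (S839, F1011). Machine vertices: (166.63,50.61) → (160.38,73.93) → (143.31,91.00) → (119.99,97.25) → (96.67,91.00) → (79.60,73.93) → (73.35,50.61) → (79.60,27.29) → (96.67,10.22) → (119.99,3.97) → (143.31,10.22) → (160.38,27.29) → (166.63,50.61). Closed: final G1 returns to the first vertex.

**Shape 2** — `<path>` quadratic bezier, stroke `#0000ff` → cut (S839, F1011). Control points (SVG): P0=(45.43,84.22), P1=(131.25,87.52), P2=(170.67,63.34); sampled at t=k/6. Machine vertices: (45.43,54.93) → (72.75,54.59) → (97.49,55.78) → (119.65,58.50) → (139.23,62.74) → (156.24,68.51) → (170.67,75.81). Open path.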